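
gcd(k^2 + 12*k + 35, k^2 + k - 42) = k + 7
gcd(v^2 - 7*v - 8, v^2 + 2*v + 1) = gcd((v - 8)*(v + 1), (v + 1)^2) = v + 1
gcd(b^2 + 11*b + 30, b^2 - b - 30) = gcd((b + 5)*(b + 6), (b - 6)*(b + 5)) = b + 5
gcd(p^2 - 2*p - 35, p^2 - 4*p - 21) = p - 7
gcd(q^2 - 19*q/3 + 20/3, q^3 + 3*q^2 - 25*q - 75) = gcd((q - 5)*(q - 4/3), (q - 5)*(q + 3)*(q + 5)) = q - 5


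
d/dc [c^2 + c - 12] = 2*c + 1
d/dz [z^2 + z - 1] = 2*z + 1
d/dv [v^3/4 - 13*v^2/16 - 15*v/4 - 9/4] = 3*v^2/4 - 13*v/8 - 15/4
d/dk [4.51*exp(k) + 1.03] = 4.51*exp(k)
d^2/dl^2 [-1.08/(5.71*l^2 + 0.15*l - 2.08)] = (70.424856*l^2 + 1.85004*l - 1.08*(11.42*l + 0.15)*(22.84*l + 0.3) - 25.653888)/(5.71*l^2 + 0.15*l - 2.08)^3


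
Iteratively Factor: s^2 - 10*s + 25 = (s - 5)*(s - 5)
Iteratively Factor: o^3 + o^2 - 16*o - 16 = (o + 1)*(o^2 - 16) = (o + 1)*(o + 4)*(o - 4)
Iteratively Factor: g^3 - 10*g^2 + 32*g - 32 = (g - 4)*(g^2 - 6*g + 8) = (g - 4)*(g - 2)*(g - 4)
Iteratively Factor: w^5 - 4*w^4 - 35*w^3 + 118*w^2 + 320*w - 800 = (w + 4)*(w^4 - 8*w^3 - 3*w^2 + 130*w - 200) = (w - 2)*(w + 4)*(w^3 - 6*w^2 - 15*w + 100) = (w - 2)*(w + 4)^2*(w^2 - 10*w + 25) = (w - 5)*(w - 2)*(w + 4)^2*(w - 5)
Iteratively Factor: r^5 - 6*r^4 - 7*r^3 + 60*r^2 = (r)*(r^4 - 6*r^3 - 7*r^2 + 60*r) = r*(r - 5)*(r^3 - r^2 - 12*r) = r^2*(r - 5)*(r^2 - r - 12) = r^2*(r - 5)*(r + 3)*(r - 4)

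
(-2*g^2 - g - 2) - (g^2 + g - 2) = -3*g^2 - 2*g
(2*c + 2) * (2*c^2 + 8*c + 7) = 4*c^3 + 20*c^2 + 30*c + 14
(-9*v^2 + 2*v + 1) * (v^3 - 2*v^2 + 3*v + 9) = -9*v^5 + 20*v^4 - 30*v^3 - 77*v^2 + 21*v + 9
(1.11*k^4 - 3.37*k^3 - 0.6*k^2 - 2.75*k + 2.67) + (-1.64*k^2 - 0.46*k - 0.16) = 1.11*k^4 - 3.37*k^3 - 2.24*k^2 - 3.21*k + 2.51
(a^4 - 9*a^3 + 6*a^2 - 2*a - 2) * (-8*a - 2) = -8*a^5 + 70*a^4 - 30*a^3 + 4*a^2 + 20*a + 4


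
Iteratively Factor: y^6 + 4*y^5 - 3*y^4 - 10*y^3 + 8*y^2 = (y)*(y^5 + 4*y^4 - 3*y^3 - 10*y^2 + 8*y) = y*(y + 2)*(y^4 + 2*y^3 - 7*y^2 + 4*y) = y*(y + 2)*(y + 4)*(y^3 - 2*y^2 + y) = y^2*(y + 2)*(y + 4)*(y^2 - 2*y + 1) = y^2*(y - 1)*(y + 2)*(y + 4)*(y - 1)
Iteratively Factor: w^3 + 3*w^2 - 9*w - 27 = (w + 3)*(w^2 - 9) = (w - 3)*(w + 3)*(w + 3)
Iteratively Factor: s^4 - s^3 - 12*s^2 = (s + 3)*(s^3 - 4*s^2) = (s - 4)*(s + 3)*(s^2) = s*(s - 4)*(s + 3)*(s)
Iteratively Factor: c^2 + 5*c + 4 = (c + 1)*(c + 4)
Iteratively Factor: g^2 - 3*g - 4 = (g - 4)*(g + 1)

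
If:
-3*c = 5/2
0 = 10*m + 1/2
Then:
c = -5/6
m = -1/20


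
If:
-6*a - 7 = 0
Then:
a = -7/6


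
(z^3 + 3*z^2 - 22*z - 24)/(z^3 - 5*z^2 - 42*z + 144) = (z^2 - 3*z - 4)/(z^2 - 11*z + 24)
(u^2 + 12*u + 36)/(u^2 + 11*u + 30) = (u + 6)/(u + 5)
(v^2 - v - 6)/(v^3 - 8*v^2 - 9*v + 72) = (v + 2)/(v^2 - 5*v - 24)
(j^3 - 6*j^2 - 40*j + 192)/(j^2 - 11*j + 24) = (j^2 + 2*j - 24)/(j - 3)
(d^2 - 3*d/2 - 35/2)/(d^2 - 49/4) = 2*(d - 5)/(2*d - 7)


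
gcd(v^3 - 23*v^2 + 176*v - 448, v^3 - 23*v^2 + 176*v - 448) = v^3 - 23*v^2 + 176*v - 448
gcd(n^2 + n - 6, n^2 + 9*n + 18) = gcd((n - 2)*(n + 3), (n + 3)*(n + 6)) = n + 3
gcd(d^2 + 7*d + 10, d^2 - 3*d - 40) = d + 5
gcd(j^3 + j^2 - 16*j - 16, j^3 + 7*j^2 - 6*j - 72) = j + 4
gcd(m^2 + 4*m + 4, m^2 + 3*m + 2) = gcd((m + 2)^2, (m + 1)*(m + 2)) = m + 2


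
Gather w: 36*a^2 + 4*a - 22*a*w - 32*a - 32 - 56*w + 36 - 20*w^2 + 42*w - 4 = 36*a^2 - 28*a - 20*w^2 + w*(-22*a - 14)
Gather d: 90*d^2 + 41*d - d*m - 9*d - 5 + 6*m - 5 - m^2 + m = 90*d^2 + d*(32 - m) - m^2 + 7*m - 10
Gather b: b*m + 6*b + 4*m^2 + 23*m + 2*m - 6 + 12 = b*(m + 6) + 4*m^2 + 25*m + 6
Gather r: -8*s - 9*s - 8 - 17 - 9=-17*s - 34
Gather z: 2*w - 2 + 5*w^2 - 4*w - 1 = 5*w^2 - 2*w - 3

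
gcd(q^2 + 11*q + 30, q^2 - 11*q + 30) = 1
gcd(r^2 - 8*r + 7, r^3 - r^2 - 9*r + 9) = r - 1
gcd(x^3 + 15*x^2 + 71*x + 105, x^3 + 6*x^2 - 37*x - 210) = x^2 + 12*x + 35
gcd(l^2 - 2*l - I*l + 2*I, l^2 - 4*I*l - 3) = l - I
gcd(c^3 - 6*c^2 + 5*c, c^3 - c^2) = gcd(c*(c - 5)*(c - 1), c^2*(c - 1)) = c^2 - c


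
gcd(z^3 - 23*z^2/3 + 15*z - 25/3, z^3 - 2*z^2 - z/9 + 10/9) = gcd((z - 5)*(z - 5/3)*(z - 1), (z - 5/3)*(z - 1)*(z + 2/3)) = z^2 - 8*z/3 + 5/3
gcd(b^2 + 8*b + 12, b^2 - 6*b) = 1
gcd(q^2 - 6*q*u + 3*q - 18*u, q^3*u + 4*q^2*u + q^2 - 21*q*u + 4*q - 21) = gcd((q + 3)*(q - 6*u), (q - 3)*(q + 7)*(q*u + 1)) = 1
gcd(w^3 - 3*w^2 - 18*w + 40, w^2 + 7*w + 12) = w + 4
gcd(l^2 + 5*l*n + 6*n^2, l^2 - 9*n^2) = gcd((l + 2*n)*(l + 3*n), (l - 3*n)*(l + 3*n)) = l + 3*n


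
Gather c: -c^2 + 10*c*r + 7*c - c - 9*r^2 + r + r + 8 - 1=-c^2 + c*(10*r + 6) - 9*r^2 + 2*r + 7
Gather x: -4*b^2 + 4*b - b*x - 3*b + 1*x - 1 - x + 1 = -4*b^2 - b*x + b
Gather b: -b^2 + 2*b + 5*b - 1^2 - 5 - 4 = -b^2 + 7*b - 10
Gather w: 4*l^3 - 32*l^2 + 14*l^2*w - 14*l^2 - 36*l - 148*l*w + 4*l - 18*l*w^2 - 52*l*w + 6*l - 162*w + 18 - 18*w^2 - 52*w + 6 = 4*l^3 - 46*l^2 - 26*l + w^2*(-18*l - 18) + w*(14*l^2 - 200*l - 214) + 24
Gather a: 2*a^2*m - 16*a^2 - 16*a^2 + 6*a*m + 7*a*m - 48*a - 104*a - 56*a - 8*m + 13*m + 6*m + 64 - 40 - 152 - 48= a^2*(2*m - 32) + a*(13*m - 208) + 11*m - 176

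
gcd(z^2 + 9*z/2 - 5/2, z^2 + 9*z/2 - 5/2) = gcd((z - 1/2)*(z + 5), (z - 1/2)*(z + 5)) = z^2 + 9*z/2 - 5/2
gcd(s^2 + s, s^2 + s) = s^2 + s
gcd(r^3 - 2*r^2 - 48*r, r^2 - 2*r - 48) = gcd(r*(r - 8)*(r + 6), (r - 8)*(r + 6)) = r^2 - 2*r - 48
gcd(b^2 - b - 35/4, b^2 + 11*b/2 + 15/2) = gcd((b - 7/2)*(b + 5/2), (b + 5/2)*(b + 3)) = b + 5/2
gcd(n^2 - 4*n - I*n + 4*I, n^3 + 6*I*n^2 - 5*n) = 1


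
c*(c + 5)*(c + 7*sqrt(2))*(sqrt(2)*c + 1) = sqrt(2)*c^4 + 5*sqrt(2)*c^3 + 15*c^3 + 7*sqrt(2)*c^2 + 75*c^2 + 35*sqrt(2)*c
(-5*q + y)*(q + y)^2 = -5*q^3 - 9*q^2*y - 3*q*y^2 + y^3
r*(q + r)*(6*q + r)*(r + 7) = 6*q^2*r^2 + 42*q^2*r + 7*q*r^3 + 49*q*r^2 + r^4 + 7*r^3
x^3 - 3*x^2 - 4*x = x*(x - 4)*(x + 1)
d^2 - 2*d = d*(d - 2)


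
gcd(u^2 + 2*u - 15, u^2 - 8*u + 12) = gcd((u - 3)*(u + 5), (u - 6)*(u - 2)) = 1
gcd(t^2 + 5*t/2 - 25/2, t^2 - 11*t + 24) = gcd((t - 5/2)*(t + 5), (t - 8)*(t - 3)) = 1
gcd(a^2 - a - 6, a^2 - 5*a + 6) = a - 3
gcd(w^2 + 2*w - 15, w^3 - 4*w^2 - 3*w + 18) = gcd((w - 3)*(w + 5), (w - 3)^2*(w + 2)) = w - 3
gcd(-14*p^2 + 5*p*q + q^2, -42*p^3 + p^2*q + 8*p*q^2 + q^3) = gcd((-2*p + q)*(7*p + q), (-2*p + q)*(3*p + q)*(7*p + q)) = 14*p^2 - 5*p*q - q^2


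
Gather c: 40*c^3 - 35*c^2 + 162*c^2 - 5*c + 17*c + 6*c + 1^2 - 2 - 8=40*c^3 + 127*c^2 + 18*c - 9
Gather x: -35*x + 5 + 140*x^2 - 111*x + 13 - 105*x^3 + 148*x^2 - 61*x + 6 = -105*x^3 + 288*x^2 - 207*x + 24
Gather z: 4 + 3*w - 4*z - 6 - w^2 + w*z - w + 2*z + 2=-w^2 + 2*w + z*(w - 2)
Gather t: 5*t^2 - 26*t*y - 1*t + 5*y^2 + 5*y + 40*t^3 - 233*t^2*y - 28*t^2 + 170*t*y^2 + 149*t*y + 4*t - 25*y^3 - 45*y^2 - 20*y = 40*t^3 + t^2*(-233*y - 23) + t*(170*y^2 + 123*y + 3) - 25*y^3 - 40*y^2 - 15*y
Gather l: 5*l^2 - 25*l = 5*l^2 - 25*l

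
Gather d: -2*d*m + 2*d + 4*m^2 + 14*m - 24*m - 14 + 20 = d*(2 - 2*m) + 4*m^2 - 10*m + 6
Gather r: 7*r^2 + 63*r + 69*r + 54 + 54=7*r^2 + 132*r + 108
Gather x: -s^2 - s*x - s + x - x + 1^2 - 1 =-s^2 - s*x - s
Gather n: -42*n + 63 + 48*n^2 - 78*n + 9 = 48*n^2 - 120*n + 72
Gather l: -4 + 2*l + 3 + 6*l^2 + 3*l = 6*l^2 + 5*l - 1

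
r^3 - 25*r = r*(r - 5)*(r + 5)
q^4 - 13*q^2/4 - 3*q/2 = q*(q - 2)*(q + 1/2)*(q + 3/2)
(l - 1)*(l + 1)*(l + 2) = l^3 + 2*l^2 - l - 2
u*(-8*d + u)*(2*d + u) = -16*d^2*u - 6*d*u^2 + u^3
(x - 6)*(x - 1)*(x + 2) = x^3 - 5*x^2 - 8*x + 12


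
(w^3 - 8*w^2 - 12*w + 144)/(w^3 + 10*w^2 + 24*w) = (w^2 - 12*w + 36)/(w*(w + 6))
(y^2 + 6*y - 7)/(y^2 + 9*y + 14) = (y - 1)/(y + 2)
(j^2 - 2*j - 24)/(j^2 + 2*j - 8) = (j - 6)/(j - 2)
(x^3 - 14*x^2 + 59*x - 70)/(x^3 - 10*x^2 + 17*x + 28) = (x^2 - 7*x + 10)/(x^2 - 3*x - 4)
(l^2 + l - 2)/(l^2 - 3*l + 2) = (l + 2)/(l - 2)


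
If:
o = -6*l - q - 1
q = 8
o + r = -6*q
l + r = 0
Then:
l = 39/7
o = -297/7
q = 8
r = -39/7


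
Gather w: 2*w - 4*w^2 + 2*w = -4*w^2 + 4*w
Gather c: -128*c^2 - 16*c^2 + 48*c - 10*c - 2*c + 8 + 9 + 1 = -144*c^2 + 36*c + 18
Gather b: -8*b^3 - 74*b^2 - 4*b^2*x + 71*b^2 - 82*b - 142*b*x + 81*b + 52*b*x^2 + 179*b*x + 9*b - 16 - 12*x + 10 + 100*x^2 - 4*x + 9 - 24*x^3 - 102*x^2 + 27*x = -8*b^3 + b^2*(-4*x - 3) + b*(52*x^2 + 37*x + 8) - 24*x^3 - 2*x^2 + 11*x + 3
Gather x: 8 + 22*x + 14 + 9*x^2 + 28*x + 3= 9*x^2 + 50*x + 25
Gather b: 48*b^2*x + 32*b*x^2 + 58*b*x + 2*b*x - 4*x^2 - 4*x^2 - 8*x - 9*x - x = 48*b^2*x + b*(32*x^2 + 60*x) - 8*x^2 - 18*x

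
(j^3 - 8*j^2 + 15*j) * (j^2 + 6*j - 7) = j^5 - 2*j^4 - 40*j^3 + 146*j^2 - 105*j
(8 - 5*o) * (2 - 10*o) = 50*o^2 - 90*o + 16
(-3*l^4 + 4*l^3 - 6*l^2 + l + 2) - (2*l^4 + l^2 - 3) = -5*l^4 + 4*l^3 - 7*l^2 + l + 5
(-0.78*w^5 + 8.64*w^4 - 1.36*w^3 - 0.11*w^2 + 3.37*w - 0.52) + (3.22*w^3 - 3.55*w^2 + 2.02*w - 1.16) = -0.78*w^5 + 8.64*w^4 + 1.86*w^3 - 3.66*w^2 + 5.39*w - 1.68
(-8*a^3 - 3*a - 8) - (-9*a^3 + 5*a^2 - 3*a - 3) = a^3 - 5*a^2 - 5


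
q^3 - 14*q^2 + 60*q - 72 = (q - 6)^2*(q - 2)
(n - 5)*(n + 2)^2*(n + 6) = n^4 + 5*n^3 - 22*n^2 - 116*n - 120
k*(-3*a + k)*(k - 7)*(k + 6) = -3*a*k^3 + 3*a*k^2 + 126*a*k + k^4 - k^3 - 42*k^2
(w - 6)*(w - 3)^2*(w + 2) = w^4 - 10*w^3 + 21*w^2 + 36*w - 108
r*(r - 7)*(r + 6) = r^3 - r^2 - 42*r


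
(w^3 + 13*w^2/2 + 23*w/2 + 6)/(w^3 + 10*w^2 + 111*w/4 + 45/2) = 2*(w^2 + 5*w + 4)/(2*w^2 + 17*w + 30)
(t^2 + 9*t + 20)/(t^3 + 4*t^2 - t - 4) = (t + 5)/(t^2 - 1)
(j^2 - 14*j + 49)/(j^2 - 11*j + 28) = (j - 7)/(j - 4)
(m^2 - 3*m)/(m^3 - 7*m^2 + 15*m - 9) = m/(m^2 - 4*m + 3)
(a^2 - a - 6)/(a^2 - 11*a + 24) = (a + 2)/(a - 8)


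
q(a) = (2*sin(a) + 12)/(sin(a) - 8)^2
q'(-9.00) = -0.06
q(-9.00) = 0.16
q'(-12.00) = 0.08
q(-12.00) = 0.23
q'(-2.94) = -0.07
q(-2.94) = 0.17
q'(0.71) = 0.08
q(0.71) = 0.25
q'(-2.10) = -0.03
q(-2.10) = 0.13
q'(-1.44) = 0.01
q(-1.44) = 0.12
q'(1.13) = 0.05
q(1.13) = 0.27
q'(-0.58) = 0.05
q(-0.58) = 0.15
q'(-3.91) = -0.08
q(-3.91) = 0.25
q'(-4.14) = -0.06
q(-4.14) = 0.27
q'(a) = 2*cos(a)/(sin(a) - 8)^2 - 2*(2*sin(a) + 12)*cos(a)/(sin(a) - 8)^3 = -2*(sin(a) + 20)*cos(a)/(sin(a) - 8)^3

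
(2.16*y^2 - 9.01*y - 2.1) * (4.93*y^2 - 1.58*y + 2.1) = 10.6488*y^4 - 47.8321*y^3 + 8.4188*y^2 - 15.603*y - 4.41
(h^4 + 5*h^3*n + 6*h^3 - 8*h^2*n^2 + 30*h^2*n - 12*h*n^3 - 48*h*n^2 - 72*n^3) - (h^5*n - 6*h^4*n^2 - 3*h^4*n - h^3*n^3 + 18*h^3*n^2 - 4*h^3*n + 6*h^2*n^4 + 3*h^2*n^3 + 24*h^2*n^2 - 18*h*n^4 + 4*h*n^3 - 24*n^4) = -h^5*n + 6*h^4*n^2 + 3*h^4*n + h^4 + h^3*n^3 - 18*h^3*n^2 + 9*h^3*n + 6*h^3 - 6*h^2*n^4 - 3*h^2*n^3 - 32*h^2*n^2 + 30*h^2*n + 18*h*n^4 - 16*h*n^3 - 48*h*n^2 + 24*n^4 - 72*n^3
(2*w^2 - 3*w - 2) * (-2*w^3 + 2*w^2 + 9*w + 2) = -4*w^5 + 10*w^4 + 16*w^3 - 27*w^2 - 24*w - 4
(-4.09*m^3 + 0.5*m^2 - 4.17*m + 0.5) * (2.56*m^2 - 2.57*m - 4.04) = -10.4704*m^5 + 11.7913*m^4 + 4.5634*m^3 + 9.9769*m^2 + 15.5618*m - 2.02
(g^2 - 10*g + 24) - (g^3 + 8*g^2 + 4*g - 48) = -g^3 - 7*g^2 - 14*g + 72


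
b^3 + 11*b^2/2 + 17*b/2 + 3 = (b + 1/2)*(b + 2)*(b + 3)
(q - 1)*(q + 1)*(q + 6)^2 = q^4 + 12*q^3 + 35*q^2 - 12*q - 36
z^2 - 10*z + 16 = (z - 8)*(z - 2)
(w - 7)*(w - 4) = w^2 - 11*w + 28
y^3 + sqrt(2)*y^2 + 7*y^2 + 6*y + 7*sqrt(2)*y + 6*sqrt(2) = (y + 1)*(y + 6)*(y + sqrt(2))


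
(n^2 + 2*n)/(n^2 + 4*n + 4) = n/(n + 2)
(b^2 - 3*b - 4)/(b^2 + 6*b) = (b^2 - 3*b - 4)/(b*(b + 6))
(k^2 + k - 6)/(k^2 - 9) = (k - 2)/(k - 3)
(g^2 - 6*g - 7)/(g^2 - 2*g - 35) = (g + 1)/(g + 5)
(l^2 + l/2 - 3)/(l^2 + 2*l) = (l - 3/2)/l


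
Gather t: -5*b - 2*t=-5*b - 2*t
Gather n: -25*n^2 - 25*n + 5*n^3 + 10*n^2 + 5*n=5*n^3 - 15*n^2 - 20*n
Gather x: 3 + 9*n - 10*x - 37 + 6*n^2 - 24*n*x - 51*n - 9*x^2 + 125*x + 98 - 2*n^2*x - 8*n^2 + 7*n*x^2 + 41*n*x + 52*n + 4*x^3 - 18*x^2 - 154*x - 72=-2*n^2 + 10*n + 4*x^3 + x^2*(7*n - 27) + x*(-2*n^2 + 17*n - 39) - 8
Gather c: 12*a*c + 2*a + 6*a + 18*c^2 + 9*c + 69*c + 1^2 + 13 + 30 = 8*a + 18*c^2 + c*(12*a + 78) + 44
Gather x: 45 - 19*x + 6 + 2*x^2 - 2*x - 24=2*x^2 - 21*x + 27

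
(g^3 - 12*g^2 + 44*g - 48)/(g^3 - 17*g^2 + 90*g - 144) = (g^2 - 6*g + 8)/(g^2 - 11*g + 24)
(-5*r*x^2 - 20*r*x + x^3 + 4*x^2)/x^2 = -5*r - 20*r/x + x + 4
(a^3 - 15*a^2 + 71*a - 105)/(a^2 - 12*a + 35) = a - 3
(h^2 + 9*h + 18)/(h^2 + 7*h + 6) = (h + 3)/(h + 1)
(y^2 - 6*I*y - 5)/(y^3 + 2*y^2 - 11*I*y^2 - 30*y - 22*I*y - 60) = (y - I)/(y^2 + y*(2 - 6*I) - 12*I)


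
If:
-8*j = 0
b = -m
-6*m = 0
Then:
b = 0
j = 0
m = 0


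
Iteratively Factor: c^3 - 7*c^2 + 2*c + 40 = (c - 4)*(c^2 - 3*c - 10) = (c - 5)*(c - 4)*(c + 2)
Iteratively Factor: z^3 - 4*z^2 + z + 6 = (z - 2)*(z^2 - 2*z - 3) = (z - 3)*(z - 2)*(z + 1)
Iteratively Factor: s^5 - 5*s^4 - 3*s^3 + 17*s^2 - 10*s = (s)*(s^4 - 5*s^3 - 3*s^2 + 17*s - 10) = s*(s + 2)*(s^3 - 7*s^2 + 11*s - 5) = s*(s - 1)*(s + 2)*(s^2 - 6*s + 5) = s*(s - 1)^2*(s + 2)*(s - 5)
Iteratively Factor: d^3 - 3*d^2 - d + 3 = (d - 1)*(d^2 - 2*d - 3) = (d - 3)*(d - 1)*(d + 1)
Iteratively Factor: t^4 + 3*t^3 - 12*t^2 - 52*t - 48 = (t + 2)*(t^3 + t^2 - 14*t - 24) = (t - 4)*(t + 2)*(t^2 + 5*t + 6) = (t - 4)*(t + 2)^2*(t + 3)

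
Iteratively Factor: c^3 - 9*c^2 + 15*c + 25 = (c - 5)*(c^2 - 4*c - 5) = (c - 5)*(c + 1)*(c - 5)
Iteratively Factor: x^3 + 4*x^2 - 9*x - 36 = (x - 3)*(x^2 + 7*x + 12) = (x - 3)*(x + 4)*(x + 3)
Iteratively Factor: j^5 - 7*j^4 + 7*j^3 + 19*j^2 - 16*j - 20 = (j - 2)*(j^4 - 5*j^3 - 3*j^2 + 13*j + 10) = (j - 5)*(j - 2)*(j^3 - 3*j - 2) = (j - 5)*(j - 2)*(j + 1)*(j^2 - j - 2) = (j - 5)*(j - 2)*(j + 1)^2*(j - 2)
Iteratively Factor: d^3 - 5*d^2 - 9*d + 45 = (d - 5)*(d^2 - 9) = (d - 5)*(d - 3)*(d + 3)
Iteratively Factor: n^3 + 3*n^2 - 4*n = (n - 1)*(n^2 + 4*n) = (n - 1)*(n + 4)*(n)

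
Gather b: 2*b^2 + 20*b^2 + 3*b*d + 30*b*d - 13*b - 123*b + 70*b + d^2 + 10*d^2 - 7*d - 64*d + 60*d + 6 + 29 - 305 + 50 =22*b^2 + b*(33*d - 66) + 11*d^2 - 11*d - 220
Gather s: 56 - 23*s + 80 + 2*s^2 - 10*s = 2*s^2 - 33*s + 136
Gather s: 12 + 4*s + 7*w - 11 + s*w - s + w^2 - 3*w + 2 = s*(w + 3) + w^2 + 4*w + 3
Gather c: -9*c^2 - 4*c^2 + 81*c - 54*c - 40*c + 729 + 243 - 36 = -13*c^2 - 13*c + 936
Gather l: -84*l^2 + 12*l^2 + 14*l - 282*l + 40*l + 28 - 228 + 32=-72*l^2 - 228*l - 168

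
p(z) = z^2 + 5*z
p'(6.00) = 17.00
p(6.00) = 66.00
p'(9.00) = 23.00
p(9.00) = 126.00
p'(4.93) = 14.86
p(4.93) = 48.95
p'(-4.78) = -4.56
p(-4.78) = -1.05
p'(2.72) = 10.44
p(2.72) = 21.00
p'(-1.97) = 1.06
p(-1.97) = -5.97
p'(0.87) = 6.74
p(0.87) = 5.11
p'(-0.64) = 3.72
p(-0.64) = -2.79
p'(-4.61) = -4.22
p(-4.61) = -1.80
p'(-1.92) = 1.16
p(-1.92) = -5.91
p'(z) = 2*z + 5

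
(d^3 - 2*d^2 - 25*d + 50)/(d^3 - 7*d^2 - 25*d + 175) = (d - 2)/(d - 7)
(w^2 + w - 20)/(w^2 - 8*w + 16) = (w + 5)/(w - 4)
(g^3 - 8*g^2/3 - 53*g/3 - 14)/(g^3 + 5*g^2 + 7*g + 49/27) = 9*(g^2 - 5*g - 6)/(9*g^2 + 24*g + 7)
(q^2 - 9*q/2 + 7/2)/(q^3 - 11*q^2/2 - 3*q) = (-2*q^2 + 9*q - 7)/(q*(-2*q^2 + 11*q + 6))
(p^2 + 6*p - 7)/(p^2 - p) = (p + 7)/p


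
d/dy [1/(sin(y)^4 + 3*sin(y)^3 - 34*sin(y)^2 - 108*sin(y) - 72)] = (-4*sin(y)^3 - 9*sin(y)^2 + 68*sin(y) + 108)*cos(y)/((sin(y) - 6)^2*(sin(y) + 1)^2*(sin(y) + 2)^2*(sin(y) + 6)^2)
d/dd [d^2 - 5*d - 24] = 2*d - 5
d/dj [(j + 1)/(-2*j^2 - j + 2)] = (-2*j^2 - j + (j + 1)*(4*j + 1) + 2)/(2*j^2 + j - 2)^2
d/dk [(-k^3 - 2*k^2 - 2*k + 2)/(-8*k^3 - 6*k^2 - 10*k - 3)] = (-10*k^4 - 12*k^3 + 65*k^2 + 36*k + 26)/(64*k^6 + 96*k^5 + 196*k^4 + 168*k^3 + 136*k^2 + 60*k + 9)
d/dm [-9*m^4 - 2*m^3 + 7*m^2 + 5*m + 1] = -36*m^3 - 6*m^2 + 14*m + 5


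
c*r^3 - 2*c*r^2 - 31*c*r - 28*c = (r - 7)*(r + 4)*(c*r + c)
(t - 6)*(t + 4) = t^2 - 2*t - 24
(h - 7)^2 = h^2 - 14*h + 49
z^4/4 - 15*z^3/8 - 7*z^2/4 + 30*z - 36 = (z/4 + 1)*(z - 6)*(z - 4)*(z - 3/2)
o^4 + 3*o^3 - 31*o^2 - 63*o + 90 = (o - 5)*(o - 1)*(o + 3)*(o + 6)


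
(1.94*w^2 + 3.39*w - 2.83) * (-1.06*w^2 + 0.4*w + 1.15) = -2.0564*w^4 - 2.8174*w^3 + 6.5868*w^2 + 2.7665*w - 3.2545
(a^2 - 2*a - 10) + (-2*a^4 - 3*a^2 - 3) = -2*a^4 - 2*a^2 - 2*a - 13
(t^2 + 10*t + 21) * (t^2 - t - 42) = t^4 + 9*t^3 - 31*t^2 - 441*t - 882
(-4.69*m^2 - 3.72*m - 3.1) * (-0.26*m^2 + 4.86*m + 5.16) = 1.2194*m^4 - 21.8262*m^3 - 41.4736*m^2 - 34.2612*m - 15.996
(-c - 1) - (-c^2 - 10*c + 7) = c^2 + 9*c - 8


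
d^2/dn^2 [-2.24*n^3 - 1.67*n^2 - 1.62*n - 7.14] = -13.44*n - 3.34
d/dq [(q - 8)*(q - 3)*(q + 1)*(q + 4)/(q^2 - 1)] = 2*(q^3 - 5*q^2 + 7*q - 38)/(q^2 - 2*q + 1)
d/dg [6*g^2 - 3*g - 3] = 12*g - 3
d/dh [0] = 0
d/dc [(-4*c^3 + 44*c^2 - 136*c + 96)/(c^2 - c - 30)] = 4*(-c^2 - 10*c + 29)/(c^2 + 10*c + 25)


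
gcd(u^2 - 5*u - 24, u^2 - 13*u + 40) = u - 8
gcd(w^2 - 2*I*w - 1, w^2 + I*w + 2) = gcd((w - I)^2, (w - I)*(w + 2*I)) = w - I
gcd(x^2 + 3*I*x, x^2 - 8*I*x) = x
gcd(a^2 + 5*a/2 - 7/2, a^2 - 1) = a - 1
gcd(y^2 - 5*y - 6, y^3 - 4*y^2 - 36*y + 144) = y - 6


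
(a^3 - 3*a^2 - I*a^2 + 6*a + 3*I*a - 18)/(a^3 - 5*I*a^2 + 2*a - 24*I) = (a - 3)/(a - 4*I)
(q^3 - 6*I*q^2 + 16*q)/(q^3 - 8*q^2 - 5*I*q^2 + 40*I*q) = (q^2 - 6*I*q + 16)/(q^2 - 8*q - 5*I*q + 40*I)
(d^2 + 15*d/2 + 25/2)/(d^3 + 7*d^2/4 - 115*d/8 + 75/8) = 4*(2*d + 5)/(8*d^2 - 26*d + 15)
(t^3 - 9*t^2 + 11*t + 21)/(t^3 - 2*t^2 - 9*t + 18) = (t^2 - 6*t - 7)/(t^2 + t - 6)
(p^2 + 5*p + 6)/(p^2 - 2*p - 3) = (p^2 + 5*p + 6)/(p^2 - 2*p - 3)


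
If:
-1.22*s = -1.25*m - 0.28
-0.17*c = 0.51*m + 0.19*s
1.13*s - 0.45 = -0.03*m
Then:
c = -0.92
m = 0.16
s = 0.39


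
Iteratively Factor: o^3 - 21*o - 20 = (o + 1)*(o^2 - o - 20) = (o - 5)*(o + 1)*(o + 4)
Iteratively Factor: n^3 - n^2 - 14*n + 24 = (n - 3)*(n^2 + 2*n - 8) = (n - 3)*(n - 2)*(n + 4)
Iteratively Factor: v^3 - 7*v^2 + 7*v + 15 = (v + 1)*(v^2 - 8*v + 15) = (v - 5)*(v + 1)*(v - 3)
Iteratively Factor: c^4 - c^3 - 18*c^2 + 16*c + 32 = (c + 1)*(c^3 - 2*c^2 - 16*c + 32) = (c - 4)*(c + 1)*(c^2 + 2*c - 8) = (c - 4)*(c + 1)*(c + 4)*(c - 2)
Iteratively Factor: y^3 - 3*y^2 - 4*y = (y - 4)*(y^2 + y) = y*(y - 4)*(y + 1)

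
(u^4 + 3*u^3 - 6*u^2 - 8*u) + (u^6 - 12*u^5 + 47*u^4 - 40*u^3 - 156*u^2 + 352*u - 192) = u^6 - 12*u^5 + 48*u^4 - 37*u^3 - 162*u^2 + 344*u - 192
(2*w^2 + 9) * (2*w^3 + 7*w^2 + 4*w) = 4*w^5 + 14*w^4 + 26*w^3 + 63*w^2 + 36*w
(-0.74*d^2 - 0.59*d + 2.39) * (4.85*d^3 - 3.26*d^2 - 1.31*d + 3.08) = -3.589*d^5 - 0.4491*d^4 + 14.4843*d^3 - 9.2977*d^2 - 4.9481*d + 7.3612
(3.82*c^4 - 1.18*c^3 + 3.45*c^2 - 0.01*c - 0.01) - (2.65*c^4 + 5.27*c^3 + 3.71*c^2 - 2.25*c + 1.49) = 1.17*c^4 - 6.45*c^3 - 0.26*c^2 + 2.24*c - 1.5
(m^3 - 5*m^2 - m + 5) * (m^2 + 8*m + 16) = m^5 + 3*m^4 - 25*m^3 - 83*m^2 + 24*m + 80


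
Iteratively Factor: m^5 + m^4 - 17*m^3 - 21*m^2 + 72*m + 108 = (m + 3)*(m^4 - 2*m^3 - 11*m^2 + 12*m + 36) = (m + 2)*(m + 3)*(m^3 - 4*m^2 - 3*m + 18) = (m + 2)^2*(m + 3)*(m^2 - 6*m + 9) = (m - 3)*(m + 2)^2*(m + 3)*(m - 3)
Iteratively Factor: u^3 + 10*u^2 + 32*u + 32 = (u + 4)*(u^2 + 6*u + 8) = (u + 2)*(u + 4)*(u + 4)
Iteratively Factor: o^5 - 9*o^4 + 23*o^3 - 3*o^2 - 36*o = (o - 4)*(o^4 - 5*o^3 + 3*o^2 + 9*o) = (o - 4)*(o - 3)*(o^3 - 2*o^2 - 3*o) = (o - 4)*(o - 3)*(o + 1)*(o^2 - 3*o) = (o - 4)*(o - 3)^2*(o + 1)*(o)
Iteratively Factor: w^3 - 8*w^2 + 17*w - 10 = (w - 1)*(w^2 - 7*w + 10) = (w - 5)*(w - 1)*(w - 2)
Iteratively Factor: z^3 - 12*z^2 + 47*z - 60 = (z - 3)*(z^2 - 9*z + 20) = (z - 4)*(z - 3)*(z - 5)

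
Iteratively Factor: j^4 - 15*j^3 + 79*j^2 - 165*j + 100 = (j - 5)*(j^3 - 10*j^2 + 29*j - 20) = (j - 5)*(j - 4)*(j^2 - 6*j + 5) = (j - 5)^2*(j - 4)*(j - 1)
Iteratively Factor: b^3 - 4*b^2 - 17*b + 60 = (b + 4)*(b^2 - 8*b + 15) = (b - 3)*(b + 4)*(b - 5)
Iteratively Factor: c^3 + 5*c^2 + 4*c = (c + 4)*(c^2 + c) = (c + 1)*(c + 4)*(c)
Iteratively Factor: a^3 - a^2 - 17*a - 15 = (a + 3)*(a^2 - 4*a - 5) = (a - 5)*(a + 3)*(a + 1)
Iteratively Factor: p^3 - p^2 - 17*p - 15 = (p + 1)*(p^2 - 2*p - 15) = (p + 1)*(p + 3)*(p - 5)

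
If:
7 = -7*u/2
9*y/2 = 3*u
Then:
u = -2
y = -4/3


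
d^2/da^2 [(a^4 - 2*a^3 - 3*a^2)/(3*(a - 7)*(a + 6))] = 2*(a^6 - 3*a^5 - 123*a^4 + 247*a^3 + 9954*a^2 - 10584*a - 5292)/(3*(a^6 - 3*a^5 - 123*a^4 + 251*a^3 + 5166*a^2 - 5292*a - 74088))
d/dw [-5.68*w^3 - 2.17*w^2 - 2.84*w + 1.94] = -17.04*w^2 - 4.34*w - 2.84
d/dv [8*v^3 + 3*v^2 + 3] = 6*v*(4*v + 1)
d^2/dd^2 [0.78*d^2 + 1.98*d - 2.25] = 1.56000000000000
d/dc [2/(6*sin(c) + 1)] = -12*cos(c)/(6*sin(c) + 1)^2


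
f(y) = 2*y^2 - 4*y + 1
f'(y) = 4*y - 4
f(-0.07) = 1.29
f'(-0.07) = -4.28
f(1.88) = 0.55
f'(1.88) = 3.52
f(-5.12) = 73.91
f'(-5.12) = -24.48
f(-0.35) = 2.64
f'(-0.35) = -5.40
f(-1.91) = 15.94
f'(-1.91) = -11.64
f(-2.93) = 29.89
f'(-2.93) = -15.72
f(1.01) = -1.00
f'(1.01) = 0.04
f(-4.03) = 49.60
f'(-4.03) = -20.12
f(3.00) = 7.00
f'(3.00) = 8.00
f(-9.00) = 199.00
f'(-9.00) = -40.00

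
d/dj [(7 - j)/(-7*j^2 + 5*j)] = 7*(-j^2 + 14*j - 5)/(j^2*(49*j^2 - 70*j + 25))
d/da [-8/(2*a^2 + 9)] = 32*a/(2*a^2 + 9)^2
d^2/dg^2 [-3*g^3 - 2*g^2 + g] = -18*g - 4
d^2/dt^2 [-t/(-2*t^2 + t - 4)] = 2*(t*(4*t - 1)^2 + (1 - 6*t)*(2*t^2 - t + 4))/(2*t^2 - t + 4)^3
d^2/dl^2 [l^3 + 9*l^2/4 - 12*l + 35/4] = 6*l + 9/2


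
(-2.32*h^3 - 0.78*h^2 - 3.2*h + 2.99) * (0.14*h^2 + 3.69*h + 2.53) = -0.3248*h^5 - 8.67*h^4 - 9.1958*h^3 - 13.3628*h^2 + 2.9371*h + 7.5647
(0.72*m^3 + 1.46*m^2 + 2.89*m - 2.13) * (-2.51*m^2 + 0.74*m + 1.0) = -1.8072*m^5 - 3.1318*m^4 - 5.4535*m^3 + 8.9449*m^2 + 1.3138*m - 2.13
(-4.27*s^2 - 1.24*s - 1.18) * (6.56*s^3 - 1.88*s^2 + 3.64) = -28.0112*s^5 - 0.1068*s^4 - 5.4096*s^3 - 13.3244*s^2 - 4.5136*s - 4.2952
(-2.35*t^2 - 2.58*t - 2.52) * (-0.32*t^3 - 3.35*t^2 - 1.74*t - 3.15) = 0.752*t^5 + 8.6981*t^4 + 13.5384*t^3 + 20.3337*t^2 + 12.5118*t + 7.938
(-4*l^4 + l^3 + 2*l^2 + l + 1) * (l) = -4*l^5 + l^4 + 2*l^3 + l^2 + l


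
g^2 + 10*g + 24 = (g + 4)*(g + 6)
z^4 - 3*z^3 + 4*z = z*(z - 2)^2*(z + 1)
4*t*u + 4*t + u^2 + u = (4*t + u)*(u + 1)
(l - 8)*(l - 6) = l^2 - 14*l + 48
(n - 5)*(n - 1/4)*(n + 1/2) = n^3 - 19*n^2/4 - 11*n/8 + 5/8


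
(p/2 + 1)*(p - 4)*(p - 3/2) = p^3/2 - 7*p^2/4 - 5*p/2 + 6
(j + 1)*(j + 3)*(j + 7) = j^3 + 11*j^2 + 31*j + 21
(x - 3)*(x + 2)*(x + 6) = x^3 + 5*x^2 - 12*x - 36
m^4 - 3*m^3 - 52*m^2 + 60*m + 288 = (m - 8)*(m - 3)*(m + 2)*(m + 6)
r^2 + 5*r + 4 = (r + 1)*(r + 4)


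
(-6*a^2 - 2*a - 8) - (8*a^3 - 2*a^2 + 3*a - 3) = -8*a^3 - 4*a^2 - 5*a - 5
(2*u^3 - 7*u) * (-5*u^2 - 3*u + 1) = -10*u^5 - 6*u^4 + 37*u^3 + 21*u^2 - 7*u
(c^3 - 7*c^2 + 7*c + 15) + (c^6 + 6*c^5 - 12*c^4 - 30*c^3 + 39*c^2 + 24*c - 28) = c^6 + 6*c^5 - 12*c^4 - 29*c^3 + 32*c^2 + 31*c - 13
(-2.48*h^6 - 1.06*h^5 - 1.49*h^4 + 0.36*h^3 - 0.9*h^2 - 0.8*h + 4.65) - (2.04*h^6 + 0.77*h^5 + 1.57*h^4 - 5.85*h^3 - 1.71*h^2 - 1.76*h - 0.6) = -4.52*h^6 - 1.83*h^5 - 3.06*h^4 + 6.21*h^3 + 0.81*h^2 + 0.96*h + 5.25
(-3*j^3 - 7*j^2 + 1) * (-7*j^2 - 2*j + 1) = 21*j^5 + 55*j^4 + 11*j^3 - 14*j^2 - 2*j + 1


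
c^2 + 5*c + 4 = (c + 1)*(c + 4)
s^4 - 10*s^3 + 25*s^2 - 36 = (s - 6)*(s - 3)*(s - 2)*(s + 1)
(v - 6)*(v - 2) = v^2 - 8*v + 12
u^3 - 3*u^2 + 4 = (u - 2)^2*(u + 1)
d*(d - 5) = d^2 - 5*d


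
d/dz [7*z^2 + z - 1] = 14*z + 1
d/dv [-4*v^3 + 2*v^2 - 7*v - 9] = -12*v^2 + 4*v - 7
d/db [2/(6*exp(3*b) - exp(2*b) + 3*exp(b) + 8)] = (-36*exp(2*b) + 4*exp(b) - 6)*exp(b)/(6*exp(3*b) - exp(2*b) + 3*exp(b) + 8)^2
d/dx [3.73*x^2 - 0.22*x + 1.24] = 7.46*x - 0.22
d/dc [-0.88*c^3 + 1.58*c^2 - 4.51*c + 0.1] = -2.64*c^2 + 3.16*c - 4.51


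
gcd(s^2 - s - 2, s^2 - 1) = s + 1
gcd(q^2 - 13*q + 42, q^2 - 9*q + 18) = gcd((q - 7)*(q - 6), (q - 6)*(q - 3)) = q - 6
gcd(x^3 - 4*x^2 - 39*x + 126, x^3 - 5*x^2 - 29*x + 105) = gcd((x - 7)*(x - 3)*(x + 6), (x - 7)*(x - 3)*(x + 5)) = x^2 - 10*x + 21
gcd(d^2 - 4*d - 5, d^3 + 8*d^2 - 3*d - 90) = 1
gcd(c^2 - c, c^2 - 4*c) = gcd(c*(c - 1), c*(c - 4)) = c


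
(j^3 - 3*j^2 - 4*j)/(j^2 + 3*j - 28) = j*(j + 1)/(j + 7)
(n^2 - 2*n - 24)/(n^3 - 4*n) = (n^2 - 2*n - 24)/(n*(n^2 - 4))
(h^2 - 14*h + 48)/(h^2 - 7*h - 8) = (h - 6)/(h + 1)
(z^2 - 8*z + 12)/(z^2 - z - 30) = (z - 2)/(z + 5)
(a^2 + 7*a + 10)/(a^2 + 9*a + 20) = (a + 2)/(a + 4)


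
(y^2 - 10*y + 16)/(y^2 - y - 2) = (y - 8)/(y + 1)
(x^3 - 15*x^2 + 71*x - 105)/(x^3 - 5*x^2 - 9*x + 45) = (x - 7)/(x + 3)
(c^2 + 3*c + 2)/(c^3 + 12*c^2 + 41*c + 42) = (c + 1)/(c^2 + 10*c + 21)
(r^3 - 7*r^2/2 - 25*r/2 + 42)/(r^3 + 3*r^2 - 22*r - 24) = (2*r^2 + r - 21)/(2*(r^2 + 7*r + 6))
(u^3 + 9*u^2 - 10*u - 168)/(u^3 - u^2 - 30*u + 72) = (u + 7)/(u - 3)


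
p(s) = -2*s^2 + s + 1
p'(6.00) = -23.00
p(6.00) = -65.00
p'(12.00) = -47.00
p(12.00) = -275.00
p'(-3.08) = 13.32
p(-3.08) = -21.05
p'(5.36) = -20.44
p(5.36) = -51.10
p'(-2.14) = 9.56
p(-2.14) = -10.30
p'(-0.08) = 1.32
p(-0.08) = 0.91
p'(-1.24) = 5.96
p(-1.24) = -3.32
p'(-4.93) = 20.72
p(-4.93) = -52.54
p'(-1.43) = 6.72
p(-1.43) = -4.52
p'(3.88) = -14.52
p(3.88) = -25.23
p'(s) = 1 - 4*s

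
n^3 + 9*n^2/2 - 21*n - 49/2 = (n - 7/2)*(n + 1)*(n + 7)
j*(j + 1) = j^2 + j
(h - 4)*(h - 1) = h^2 - 5*h + 4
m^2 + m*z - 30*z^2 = (m - 5*z)*(m + 6*z)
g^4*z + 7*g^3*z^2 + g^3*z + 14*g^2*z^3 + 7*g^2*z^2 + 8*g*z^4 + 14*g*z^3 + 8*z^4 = (g + z)*(g + 2*z)*(g + 4*z)*(g*z + z)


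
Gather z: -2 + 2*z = 2*z - 2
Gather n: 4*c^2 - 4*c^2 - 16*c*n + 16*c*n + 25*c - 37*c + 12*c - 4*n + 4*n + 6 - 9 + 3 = 0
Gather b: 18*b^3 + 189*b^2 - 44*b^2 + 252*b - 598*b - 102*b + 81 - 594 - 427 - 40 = 18*b^3 + 145*b^2 - 448*b - 980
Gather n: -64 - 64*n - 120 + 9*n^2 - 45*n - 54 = 9*n^2 - 109*n - 238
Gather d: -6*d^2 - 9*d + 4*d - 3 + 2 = -6*d^2 - 5*d - 1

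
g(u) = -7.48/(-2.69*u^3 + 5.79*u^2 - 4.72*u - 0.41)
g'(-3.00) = -0.04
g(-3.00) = -0.05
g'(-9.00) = -0.00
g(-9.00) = -0.00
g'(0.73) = -1.29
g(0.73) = 4.12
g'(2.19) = -1.07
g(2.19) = 0.67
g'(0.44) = -3.49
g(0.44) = 4.69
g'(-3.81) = -0.02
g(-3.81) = -0.03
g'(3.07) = -0.23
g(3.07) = 0.20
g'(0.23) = -12.44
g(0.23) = 6.12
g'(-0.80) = -2.01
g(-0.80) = -0.89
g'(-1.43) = -0.42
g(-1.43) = -0.29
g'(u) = -7.48*(8.07*u^2 - 11.58*u + 4.72)/(-2.69*u^3 + 5.79*u^2 - 4.72*u - 0.41)^2 = (-60.3636*u^2 + 86.6184*u - 35.3056)/(2.69*u^3 - 5.79*u^2 + 4.72*u + 0.41)^2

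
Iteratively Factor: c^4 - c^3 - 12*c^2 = (c)*(c^3 - c^2 - 12*c) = c*(c - 4)*(c^2 + 3*c) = c*(c - 4)*(c + 3)*(c)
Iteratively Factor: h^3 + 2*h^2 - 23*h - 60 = (h + 4)*(h^2 - 2*h - 15) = (h + 3)*(h + 4)*(h - 5)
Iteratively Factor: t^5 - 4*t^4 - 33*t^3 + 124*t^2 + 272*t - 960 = (t - 4)*(t^4 - 33*t^2 - 8*t + 240) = (t - 4)*(t + 4)*(t^3 - 4*t^2 - 17*t + 60) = (t - 4)*(t - 3)*(t + 4)*(t^2 - t - 20) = (t - 4)*(t - 3)*(t + 4)^2*(t - 5)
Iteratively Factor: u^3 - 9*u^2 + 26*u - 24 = (u - 3)*(u^2 - 6*u + 8) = (u - 4)*(u - 3)*(u - 2)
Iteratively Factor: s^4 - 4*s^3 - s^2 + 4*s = (s + 1)*(s^3 - 5*s^2 + 4*s) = s*(s + 1)*(s^2 - 5*s + 4) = s*(s - 4)*(s + 1)*(s - 1)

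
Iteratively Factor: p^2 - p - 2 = (p + 1)*(p - 2)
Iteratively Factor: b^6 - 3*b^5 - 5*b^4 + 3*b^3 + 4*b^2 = (b - 4)*(b^5 + b^4 - b^3 - b^2) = (b - 4)*(b + 1)*(b^4 - b^2) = b*(b - 4)*(b + 1)*(b^3 - b) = b*(b - 4)*(b - 1)*(b + 1)*(b^2 + b) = b^2*(b - 4)*(b - 1)*(b + 1)*(b + 1)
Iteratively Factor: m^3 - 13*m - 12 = (m - 4)*(m^2 + 4*m + 3) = (m - 4)*(m + 1)*(m + 3)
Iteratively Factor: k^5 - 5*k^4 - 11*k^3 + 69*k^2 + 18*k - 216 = (k - 3)*(k^4 - 2*k^3 - 17*k^2 + 18*k + 72) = (k - 3)*(k + 2)*(k^3 - 4*k^2 - 9*k + 36) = (k - 3)^2*(k + 2)*(k^2 - k - 12) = (k - 3)^2*(k + 2)*(k + 3)*(k - 4)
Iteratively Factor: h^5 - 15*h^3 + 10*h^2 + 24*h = (h - 3)*(h^4 + 3*h^3 - 6*h^2 - 8*h) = h*(h - 3)*(h^3 + 3*h^2 - 6*h - 8) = h*(h - 3)*(h + 4)*(h^2 - h - 2) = h*(h - 3)*(h + 1)*(h + 4)*(h - 2)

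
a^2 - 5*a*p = a*(a - 5*p)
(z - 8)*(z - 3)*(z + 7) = z^3 - 4*z^2 - 53*z + 168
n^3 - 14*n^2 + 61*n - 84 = (n - 7)*(n - 4)*(n - 3)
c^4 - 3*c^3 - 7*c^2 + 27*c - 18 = (c - 3)*(c - 2)*(c - 1)*(c + 3)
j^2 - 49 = (j - 7)*(j + 7)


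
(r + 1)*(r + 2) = r^2 + 3*r + 2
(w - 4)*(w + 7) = w^2 + 3*w - 28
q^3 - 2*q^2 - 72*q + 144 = (q - 2)*(q - 6*sqrt(2))*(q + 6*sqrt(2))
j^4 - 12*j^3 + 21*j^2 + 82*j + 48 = (j - 8)*(j - 6)*(j + 1)^2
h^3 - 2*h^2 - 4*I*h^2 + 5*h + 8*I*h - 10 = (h - 2)*(h - 5*I)*(h + I)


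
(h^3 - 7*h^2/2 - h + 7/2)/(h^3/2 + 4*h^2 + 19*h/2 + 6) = (2*h^2 - 9*h + 7)/(h^2 + 7*h + 12)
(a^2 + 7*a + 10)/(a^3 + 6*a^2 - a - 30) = (a + 2)/(a^2 + a - 6)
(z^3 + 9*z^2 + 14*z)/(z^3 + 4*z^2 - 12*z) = (z^2 + 9*z + 14)/(z^2 + 4*z - 12)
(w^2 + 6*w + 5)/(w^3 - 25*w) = (w + 1)/(w*(w - 5))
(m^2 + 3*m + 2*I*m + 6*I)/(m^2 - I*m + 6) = (m + 3)/(m - 3*I)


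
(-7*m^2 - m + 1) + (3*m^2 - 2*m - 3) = -4*m^2 - 3*m - 2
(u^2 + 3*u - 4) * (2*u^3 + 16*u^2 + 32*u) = 2*u^5 + 22*u^4 + 72*u^3 + 32*u^2 - 128*u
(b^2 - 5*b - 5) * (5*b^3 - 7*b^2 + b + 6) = 5*b^5 - 32*b^4 + 11*b^3 + 36*b^2 - 35*b - 30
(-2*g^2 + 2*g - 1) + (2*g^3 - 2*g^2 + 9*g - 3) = 2*g^3 - 4*g^2 + 11*g - 4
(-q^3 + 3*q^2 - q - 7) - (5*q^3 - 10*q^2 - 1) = -6*q^3 + 13*q^2 - q - 6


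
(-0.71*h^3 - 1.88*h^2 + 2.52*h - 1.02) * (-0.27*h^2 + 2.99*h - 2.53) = 0.1917*h^5 - 1.6153*h^4 - 4.5053*h^3 + 12.5666*h^2 - 9.4254*h + 2.5806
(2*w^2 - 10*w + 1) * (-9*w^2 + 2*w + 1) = -18*w^4 + 94*w^3 - 27*w^2 - 8*w + 1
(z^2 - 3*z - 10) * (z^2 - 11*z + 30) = z^4 - 14*z^3 + 53*z^2 + 20*z - 300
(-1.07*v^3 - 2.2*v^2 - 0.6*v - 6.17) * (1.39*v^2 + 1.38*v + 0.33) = -1.4873*v^5 - 4.5346*v^4 - 4.2231*v^3 - 10.1303*v^2 - 8.7126*v - 2.0361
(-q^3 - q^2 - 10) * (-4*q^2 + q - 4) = 4*q^5 + 3*q^4 + 3*q^3 + 44*q^2 - 10*q + 40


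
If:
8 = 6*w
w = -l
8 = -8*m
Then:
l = -4/3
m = -1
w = 4/3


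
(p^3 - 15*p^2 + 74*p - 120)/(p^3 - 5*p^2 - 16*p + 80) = (p - 6)/(p + 4)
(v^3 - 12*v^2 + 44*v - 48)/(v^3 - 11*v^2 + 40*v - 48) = (v^2 - 8*v + 12)/(v^2 - 7*v + 12)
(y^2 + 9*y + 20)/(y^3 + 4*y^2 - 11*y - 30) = (y + 4)/(y^2 - y - 6)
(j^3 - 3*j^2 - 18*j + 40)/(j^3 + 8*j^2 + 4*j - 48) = (j - 5)/(j + 6)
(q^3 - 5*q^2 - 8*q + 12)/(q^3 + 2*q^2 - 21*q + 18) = (q^2 - 4*q - 12)/(q^2 + 3*q - 18)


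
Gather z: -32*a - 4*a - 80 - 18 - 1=-36*a - 99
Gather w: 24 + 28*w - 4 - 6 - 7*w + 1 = 21*w + 15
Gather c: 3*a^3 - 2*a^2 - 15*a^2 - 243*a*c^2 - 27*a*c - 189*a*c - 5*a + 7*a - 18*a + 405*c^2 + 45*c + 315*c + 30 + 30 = 3*a^3 - 17*a^2 - 16*a + c^2*(405 - 243*a) + c*(360 - 216*a) + 60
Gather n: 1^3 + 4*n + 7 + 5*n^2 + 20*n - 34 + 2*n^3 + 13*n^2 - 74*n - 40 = 2*n^3 + 18*n^2 - 50*n - 66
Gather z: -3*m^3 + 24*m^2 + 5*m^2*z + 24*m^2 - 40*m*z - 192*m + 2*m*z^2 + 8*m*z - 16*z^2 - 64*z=-3*m^3 + 48*m^2 - 192*m + z^2*(2*m - 16) + z*(5*m^2 - 32*m - 64)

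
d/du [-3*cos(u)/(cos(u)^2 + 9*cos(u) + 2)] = 3*(sin(u)^2 + 1)*sin(u)/(cos(u)^2 + 9*cos(u) + 2)^2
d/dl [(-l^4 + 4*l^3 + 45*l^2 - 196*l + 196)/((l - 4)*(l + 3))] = (-2*l^5 + 7*l^4 + 40*l^3 + 7*l^2 - 1472*l + 2548)/(l^4 - 2*l^3 - 23*l^2 + 24*l + 144)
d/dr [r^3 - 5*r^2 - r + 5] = 3*r^2 - 10*r - 1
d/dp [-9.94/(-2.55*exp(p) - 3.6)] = -25.347*exp(p)/(2.55*exp(p) + 3.6)^2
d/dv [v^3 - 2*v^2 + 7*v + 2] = 3*v^2 - 4*v + 7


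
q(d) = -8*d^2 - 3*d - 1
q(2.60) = -62.88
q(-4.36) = -140.00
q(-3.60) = -93.88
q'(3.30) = -55.80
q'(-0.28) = 1.48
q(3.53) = -111.28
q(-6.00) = -271.00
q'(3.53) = -59.48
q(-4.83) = -173.14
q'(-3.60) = 54.60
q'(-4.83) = 74.28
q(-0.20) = -0.72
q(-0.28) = -0.79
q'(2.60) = -44.60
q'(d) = -16*d - 3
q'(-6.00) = 93.00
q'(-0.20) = 0.20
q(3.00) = -82.00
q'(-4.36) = 66.76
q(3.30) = -98.02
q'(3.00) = -51.00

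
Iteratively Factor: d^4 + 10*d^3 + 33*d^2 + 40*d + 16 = (d + 4)*(d^3 + 6*d^2 + 9*d + 4) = (d + 1)*(d + 4)*(d^2 + 5*d + 4) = (d + 1)*(d + 4)^2*(d + 1)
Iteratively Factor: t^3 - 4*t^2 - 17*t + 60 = (t + 4)*(t^2 - 8*t + 15) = (t - 5)*(t + 4)*(t - 3)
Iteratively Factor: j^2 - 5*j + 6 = (j - 2)*(j - 3)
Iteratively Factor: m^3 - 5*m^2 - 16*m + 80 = (m + 4)*(m^2 - 9*m + 20) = (m - 5)*(m + 4)*(m - 4)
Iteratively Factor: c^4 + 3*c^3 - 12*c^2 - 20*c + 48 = (c + 4)*(c^3 - c^2 - 8*c + 12) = (c - 2)*(c + 4)*(c^2 + c - 6) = (c - 2)^2*(c + 4)*(c + 3)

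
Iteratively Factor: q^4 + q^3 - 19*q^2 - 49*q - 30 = (q + 3)*(q^3 - 2*q^2 - 13*q - 10) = (q + 2)*(q + 3)*(q^2 - 4*q - 5) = (q + 1)*(q + 2)*(q + 3)*(q - 5)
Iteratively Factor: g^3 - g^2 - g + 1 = (g + 1)*(g^2 - 2*g + 1) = (g - 1)*(g + 1)*(g - 1)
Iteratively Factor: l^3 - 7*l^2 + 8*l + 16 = (l + 1)*(l^2 - 8*l + 16) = (l - 4)*(l + 1)*(l - 4)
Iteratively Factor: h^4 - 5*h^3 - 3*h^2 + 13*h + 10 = (h + 1)*(h^3 - 6*h^2 + 3*h + 10) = (h - 2)*(h + 1)*(h^2 - 4*h - 5) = (h - 5)*(h - 2)*(h + 1)*(h + 1)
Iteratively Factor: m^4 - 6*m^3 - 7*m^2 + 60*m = (m - 5)*(m^3 - m^2 - 12*m) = (m - 5)*(m + 3)*(m^2 - 4*m) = (m - 5)*(m - 4)*(m + 3)*(m)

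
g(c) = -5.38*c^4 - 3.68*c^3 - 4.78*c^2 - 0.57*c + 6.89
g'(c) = -21.52*c^3 - 11.04*c^2 - 9.56*c - 0.57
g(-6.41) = -8299.33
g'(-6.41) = 5274.92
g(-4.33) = -1672.69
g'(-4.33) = 1580.89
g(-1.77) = -39.47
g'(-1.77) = 101.10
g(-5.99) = -6296.40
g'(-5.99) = 4285.70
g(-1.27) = -6.55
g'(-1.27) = 37.85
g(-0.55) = 5.88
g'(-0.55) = 4.93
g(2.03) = -136.11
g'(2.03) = -245.50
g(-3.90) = -1089.93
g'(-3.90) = 1145.34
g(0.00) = 6.89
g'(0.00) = -0.57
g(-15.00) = -261002.56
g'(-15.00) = 70288.83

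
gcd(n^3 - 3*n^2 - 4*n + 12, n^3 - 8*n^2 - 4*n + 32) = n^2 - 4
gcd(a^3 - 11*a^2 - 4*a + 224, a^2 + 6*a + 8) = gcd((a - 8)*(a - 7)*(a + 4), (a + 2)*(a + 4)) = a + 4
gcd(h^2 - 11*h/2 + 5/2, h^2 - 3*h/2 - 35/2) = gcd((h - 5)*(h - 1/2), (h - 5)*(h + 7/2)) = h - 5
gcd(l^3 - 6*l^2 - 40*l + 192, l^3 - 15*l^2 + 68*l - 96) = l^2 - 12*l + 32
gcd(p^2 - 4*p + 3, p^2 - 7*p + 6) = p - 1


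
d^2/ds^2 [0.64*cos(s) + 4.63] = -0.64*cos(s)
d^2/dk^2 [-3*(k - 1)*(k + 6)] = -6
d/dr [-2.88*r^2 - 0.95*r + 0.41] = -5.76*r - 0.95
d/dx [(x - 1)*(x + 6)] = 2*x + 5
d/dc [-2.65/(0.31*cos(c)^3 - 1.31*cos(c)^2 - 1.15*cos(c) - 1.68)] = (-2.4645*cos(c)^2 + 6.943*cos(c) + 3.0475)*sin(c)/(-0.31*cos(c)^3 + 1.31*cos(c)^2 + 1.15*cos(c) + 1.68)^2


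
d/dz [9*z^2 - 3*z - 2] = 18*z - 3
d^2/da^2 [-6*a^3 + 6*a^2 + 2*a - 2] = 12 - 36*a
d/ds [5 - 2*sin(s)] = -2*cos(s)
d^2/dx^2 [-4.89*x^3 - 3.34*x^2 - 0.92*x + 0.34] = -29.34*x - 6.68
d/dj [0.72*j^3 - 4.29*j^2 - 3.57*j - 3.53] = 2.16*j^2 - 8.58*j - 3.57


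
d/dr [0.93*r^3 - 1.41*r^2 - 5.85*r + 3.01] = 2.79*r^2 - 2.82*r - 5.85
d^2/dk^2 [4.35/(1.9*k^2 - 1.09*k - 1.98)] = (31.407*k^2 - 18.0177*k - 4.35*(3.8*k - 1.09)*(7.6*k - 2.18) - 32.7294)/(-1.9*k^2 + 1.09*k + 1.98)^3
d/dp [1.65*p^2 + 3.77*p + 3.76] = 3.3*p + 3.77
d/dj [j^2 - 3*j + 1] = 2*j - 3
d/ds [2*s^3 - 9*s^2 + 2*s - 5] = 6*s^2 - 18*s + 2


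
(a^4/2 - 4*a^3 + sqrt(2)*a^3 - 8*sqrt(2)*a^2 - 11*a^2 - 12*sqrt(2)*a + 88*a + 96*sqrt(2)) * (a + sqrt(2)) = a^5/2 - 4*a^4 + 3*sqrt(2)*a^4/2 - 12*sqrt(2)*a^3 - 9*a^3 - 23*sqrt(2)*a^2 + 72*a^2 - 24*a + 184*sqrt(2)*a + 192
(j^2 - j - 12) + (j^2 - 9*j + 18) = 2*j^2 - 10*j + 6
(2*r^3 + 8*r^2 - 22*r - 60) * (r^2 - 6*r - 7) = 2*r^5 - 4*r^4 - 84*r^3 + 16*r^2 + 514*r + 420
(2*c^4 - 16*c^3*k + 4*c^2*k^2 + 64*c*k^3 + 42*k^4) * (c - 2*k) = 2*c^5 - 20*c^4*k + 36*c^3*k^2 + 56*c^2*k^3 - 86*c*k^4 - 84*k^5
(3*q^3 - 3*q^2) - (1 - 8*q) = 3*q^3 - 3*q^2 + 8*q - 1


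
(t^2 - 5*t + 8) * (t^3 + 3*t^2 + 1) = t^5 - 2*t^4 - 7*t^3 + 25*t^2 - 5*t + 8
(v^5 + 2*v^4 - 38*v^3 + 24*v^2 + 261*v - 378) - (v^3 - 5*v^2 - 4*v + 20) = v^5 + 2*v^4 - 39*v^3 + 29*v^2 + 265*v - 398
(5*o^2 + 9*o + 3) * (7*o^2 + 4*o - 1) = 35*o^4 + 83*o^3 + 52*o^2 + 3*o - 3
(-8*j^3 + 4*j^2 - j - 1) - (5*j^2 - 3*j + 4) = -8*j^3 - j^2 + 2*j - 5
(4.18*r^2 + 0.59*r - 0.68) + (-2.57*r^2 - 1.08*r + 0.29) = 1.61*r^2 - 0.49*r - 0.39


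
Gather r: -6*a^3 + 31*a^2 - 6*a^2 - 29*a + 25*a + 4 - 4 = -6*a^3 + 25*a^2 - 4*a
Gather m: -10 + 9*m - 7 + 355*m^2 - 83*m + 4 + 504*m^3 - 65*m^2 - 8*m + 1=504*m^3 + 290*m^2 - 82*m - 12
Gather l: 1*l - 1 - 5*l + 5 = 4 - 4*l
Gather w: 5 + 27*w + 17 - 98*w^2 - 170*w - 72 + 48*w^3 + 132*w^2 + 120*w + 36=48*w^3 + 34*w^2 - 23*w - 14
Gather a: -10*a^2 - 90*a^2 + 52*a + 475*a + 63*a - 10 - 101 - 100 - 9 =-100*a^2 + 590*a - 220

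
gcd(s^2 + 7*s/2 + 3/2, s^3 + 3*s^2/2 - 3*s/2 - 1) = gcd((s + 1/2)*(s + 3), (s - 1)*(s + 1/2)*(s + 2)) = s + 1/2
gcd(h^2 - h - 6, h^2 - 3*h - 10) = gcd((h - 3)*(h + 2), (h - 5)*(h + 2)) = h + 2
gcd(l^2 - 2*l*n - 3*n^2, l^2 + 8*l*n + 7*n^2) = l + n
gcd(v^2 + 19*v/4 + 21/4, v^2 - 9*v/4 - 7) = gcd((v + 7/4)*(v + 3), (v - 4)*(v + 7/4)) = v + 7/4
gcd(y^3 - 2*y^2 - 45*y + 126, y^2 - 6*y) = y - 6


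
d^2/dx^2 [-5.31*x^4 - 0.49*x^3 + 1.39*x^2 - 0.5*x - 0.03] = -63.72*x^2 - 2.94*x + 2.78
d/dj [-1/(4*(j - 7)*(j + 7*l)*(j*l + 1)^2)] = (2*l*(j - 7)*(j + 7*l) + (j - 7)*(j*l + 1) + (j + 7*l)*(j*l + 1))/(4*(j - 7)^2*(j + 7*l)^2*(j*l + 1)^3)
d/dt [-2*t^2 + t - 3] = 1 - 4*t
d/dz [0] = 0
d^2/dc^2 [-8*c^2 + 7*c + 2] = -16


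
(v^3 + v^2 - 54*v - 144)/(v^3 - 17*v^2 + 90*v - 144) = (v^2 + 9*v + 18)/(v^2 - 9*v + 18)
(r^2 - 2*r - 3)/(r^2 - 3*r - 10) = (-r^2 + 2*r + 3)/(-r^2 + 3*r + 10)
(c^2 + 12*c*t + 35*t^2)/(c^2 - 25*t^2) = (-c - 7*t)/(-c + 5*t)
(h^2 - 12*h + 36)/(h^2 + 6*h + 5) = (h^2 - 12*h + 36)/(h^2 + 6*h + 5)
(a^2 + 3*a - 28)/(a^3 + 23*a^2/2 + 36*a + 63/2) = 2*(a - 4)/(2*a^2 + 9*a + 9)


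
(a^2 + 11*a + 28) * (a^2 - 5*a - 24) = a^4 + 6*a^3 - 51*a^2 - 404*a - 672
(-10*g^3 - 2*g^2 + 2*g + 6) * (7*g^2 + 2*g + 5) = -70*g^5 - 34*g^4 - 40*g^3 + 36*g^2 + 22*g + 30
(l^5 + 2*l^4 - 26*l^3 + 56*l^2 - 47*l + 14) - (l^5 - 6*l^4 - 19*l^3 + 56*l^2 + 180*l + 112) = 8*l^4 - 7*l^3 - 227*l - 98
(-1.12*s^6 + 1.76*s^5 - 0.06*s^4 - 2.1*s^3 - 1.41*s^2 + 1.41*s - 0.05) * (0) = 0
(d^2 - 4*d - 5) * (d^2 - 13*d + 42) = d^4 - 17*d^3 + 89*d^2 - 103*d - 210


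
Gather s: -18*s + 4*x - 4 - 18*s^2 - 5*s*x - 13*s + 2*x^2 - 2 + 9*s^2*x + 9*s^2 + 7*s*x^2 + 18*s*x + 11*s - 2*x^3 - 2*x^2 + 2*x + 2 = s^2*(9*x - 9) + s*(7*x^2 + 13*x - 20) - 2*x^3 + 6*x - 4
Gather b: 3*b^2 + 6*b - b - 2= 3*b^2 + 5*b - 2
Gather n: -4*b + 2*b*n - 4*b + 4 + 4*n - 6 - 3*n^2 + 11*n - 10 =-8*b - 3*n^2 + n*(2*b + 15) - 12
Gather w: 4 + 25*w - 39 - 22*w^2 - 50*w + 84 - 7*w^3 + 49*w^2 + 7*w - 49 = -7*w^3 + 27*w^2 - 18*w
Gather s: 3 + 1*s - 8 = s - 5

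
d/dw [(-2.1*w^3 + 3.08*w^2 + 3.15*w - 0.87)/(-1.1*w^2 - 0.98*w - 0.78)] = (2.31*w^4 + 4.116*w^3 + 5.3606*w^2 - 6.7188*w - 3.3096)/(1.21*w^4 + 2.156*w^3 + 2.6764*w^2 + 1.5288*w + 0.6084)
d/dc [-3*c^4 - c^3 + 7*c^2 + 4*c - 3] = -12*c^3 - 3*c^2 + 14*c + 4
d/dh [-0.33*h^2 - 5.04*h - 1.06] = -0.66*h - 5.04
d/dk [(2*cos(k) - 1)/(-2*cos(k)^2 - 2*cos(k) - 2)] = (2*cos(k) - cos(2*k) + 2)*sin(k)/(2*(cos(k)^2 + cos(k) + 1)^2)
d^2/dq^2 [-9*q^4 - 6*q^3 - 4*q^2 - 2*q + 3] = -108*q^2 - 36*q - 8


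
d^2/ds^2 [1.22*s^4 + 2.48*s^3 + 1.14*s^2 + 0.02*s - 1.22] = 14.64*s^2 + 14.88*s + 2.28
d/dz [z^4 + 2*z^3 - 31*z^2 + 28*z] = 4*z^3 + 6*z^2 - 62*z + 28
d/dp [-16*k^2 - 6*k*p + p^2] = -6*k + 2*p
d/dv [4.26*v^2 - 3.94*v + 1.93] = 8.52*v - 3.94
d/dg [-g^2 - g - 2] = -2*g - 1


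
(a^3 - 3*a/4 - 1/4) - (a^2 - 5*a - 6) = a^3 - a^2 + 17*a/4 + 23/4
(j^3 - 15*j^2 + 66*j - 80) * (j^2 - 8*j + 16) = j^5 - 23*j^4 + 202*j^3 - 848*j^2 + 1696*j - 1280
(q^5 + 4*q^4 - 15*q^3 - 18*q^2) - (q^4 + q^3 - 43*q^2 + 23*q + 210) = q^5 + 3*q^4 - 16*q^3 + 25*q^2 - 23*q - 210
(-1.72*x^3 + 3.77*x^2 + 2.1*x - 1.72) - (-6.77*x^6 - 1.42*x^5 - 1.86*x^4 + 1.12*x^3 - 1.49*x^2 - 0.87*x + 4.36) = 6.77*x^6 + 1.42*x^5 + 1.86*x^4 - 2.84*x^3 + 5.26*x^2 + 2.97*x - 6.08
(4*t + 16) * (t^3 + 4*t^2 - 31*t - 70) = 4*t^4 + 32*t^3 - 60*t^2 - 776*t - 1120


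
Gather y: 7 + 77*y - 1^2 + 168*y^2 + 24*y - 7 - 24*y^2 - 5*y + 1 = 144*y^2 + 96*y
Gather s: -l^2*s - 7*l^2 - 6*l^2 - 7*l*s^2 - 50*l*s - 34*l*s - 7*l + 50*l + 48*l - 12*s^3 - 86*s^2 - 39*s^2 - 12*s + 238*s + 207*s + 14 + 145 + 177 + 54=-13*l^2 + 91*l - 12*s^3 + s^2*(-7*l - 125) + s*(-l^2 - 84*l + 433) + 390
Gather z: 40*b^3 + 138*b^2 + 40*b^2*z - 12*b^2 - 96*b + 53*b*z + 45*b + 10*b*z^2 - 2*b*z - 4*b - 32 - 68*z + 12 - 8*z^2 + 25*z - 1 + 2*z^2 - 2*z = 40*b^3 + 126*b^2 - 55*b + z^2*(10*b - 6) + z*(40*b^2 + 51*b - 45) - 21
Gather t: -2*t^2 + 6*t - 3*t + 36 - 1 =-2*t^2 + 3*t + 35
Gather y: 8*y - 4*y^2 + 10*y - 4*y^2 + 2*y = -8*y^2 + 20*y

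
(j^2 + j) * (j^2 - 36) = j^4 + j^3 - 36*j^2 - 36*j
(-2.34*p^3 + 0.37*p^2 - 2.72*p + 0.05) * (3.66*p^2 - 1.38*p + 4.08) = -8.5644*p^5 + 4.5834*p^4 - 20.013*p^3 + 5.4462*p^2 - 11.1666*p + 0.204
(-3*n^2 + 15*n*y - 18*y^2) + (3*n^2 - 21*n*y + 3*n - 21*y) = -6*n*y + 3*n - 18*y^2 - 21*y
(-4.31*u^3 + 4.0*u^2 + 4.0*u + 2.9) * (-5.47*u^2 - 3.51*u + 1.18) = 23.5757*u^5 - 6.7519*u^4 - 41.0058*u^3 - 25.183*u^2 - 5.459*u + 3.422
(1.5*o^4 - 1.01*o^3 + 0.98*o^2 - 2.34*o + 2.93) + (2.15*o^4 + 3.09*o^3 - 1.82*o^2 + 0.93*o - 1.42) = 3.65*o^4 + 2.08*o^3 - 0.84*o^2 - 1.41*o + 1.51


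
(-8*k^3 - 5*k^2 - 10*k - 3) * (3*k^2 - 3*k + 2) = -24*k^5 + 9*k^4 - 31*k^3 + 11*k^2 - 11*k - 6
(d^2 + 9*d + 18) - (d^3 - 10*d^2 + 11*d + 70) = -d^3 + 11*d^2 - 2*d - 52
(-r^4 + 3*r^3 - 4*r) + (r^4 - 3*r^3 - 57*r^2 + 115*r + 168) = -57*r^2 + 111*r + 168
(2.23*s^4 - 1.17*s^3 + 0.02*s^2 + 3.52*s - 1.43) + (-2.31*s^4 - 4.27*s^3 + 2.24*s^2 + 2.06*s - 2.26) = -0.0800000000000001*s^4 - 5.44*s^3 + 2.26*s^2 + 5.58*s - 3.69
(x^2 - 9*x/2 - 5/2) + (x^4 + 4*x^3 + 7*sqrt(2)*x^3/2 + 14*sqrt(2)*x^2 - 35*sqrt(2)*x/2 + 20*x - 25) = x^4 + 4*x^3 + 7*sqrt(2)*x^3/2 + x^2 + 14*sqrt(2)*x^2 - 35*sqrt(2)*x/2 + 31*x/2 - 55/2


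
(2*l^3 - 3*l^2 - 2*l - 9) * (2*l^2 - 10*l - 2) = 4*l^5 - 26*l^4 + 22*l^3 + 8*l^2 + 94*l + 18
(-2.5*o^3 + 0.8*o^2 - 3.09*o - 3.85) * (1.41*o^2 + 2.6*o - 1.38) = -3.525*o^5 - 5.372*o^4 + 1.1731*o^3 - 14.5665*o^2 - 5.7458*o + 5.313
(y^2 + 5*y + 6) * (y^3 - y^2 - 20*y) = y^5 + 4*y^4 - 19*y^3 - 106*y^2 - 120*y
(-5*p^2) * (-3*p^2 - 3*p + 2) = 15*p^4 + 15*p^3 - 10*p^2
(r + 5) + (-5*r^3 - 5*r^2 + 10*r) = -5*r^3 - 5*r^2 + 11*r + 5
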